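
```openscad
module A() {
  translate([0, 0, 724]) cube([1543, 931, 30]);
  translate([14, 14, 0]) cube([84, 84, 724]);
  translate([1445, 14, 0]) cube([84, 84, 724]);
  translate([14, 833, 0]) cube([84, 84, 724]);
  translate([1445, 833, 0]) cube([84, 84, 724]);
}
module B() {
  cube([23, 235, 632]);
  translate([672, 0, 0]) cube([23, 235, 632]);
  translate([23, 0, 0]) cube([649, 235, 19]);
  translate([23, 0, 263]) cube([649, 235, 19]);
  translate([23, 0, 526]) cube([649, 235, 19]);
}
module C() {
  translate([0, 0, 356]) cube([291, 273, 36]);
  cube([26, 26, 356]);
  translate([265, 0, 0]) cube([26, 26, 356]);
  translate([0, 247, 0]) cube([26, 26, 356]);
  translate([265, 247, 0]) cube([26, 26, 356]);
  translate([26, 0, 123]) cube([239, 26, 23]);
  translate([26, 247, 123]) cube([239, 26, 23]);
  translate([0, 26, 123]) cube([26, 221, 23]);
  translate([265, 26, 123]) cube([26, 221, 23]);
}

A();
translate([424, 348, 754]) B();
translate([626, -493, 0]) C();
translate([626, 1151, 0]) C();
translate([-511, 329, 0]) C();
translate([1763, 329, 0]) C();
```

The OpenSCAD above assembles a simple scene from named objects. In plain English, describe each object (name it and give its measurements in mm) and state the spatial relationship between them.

A is a rectangular dining table. The top is 1543×931×30 mm with its upper surface at z = 754 mm. It stands on four 84×84 mm square legs, each inset 14 mm from the nearest pair of top edges, running from the floor to the underside of the top.

B is a bookshelf 695 mm wide overall, 235 mm deep and 632 mm tall. The two sides are 23 mm thick vertical panels. 3 horizontal shelves of 19 mm thickness span between the inner faces of the sides; the lowest shelf sits on the floor and shelves are stacked with a clear vertical gap of 244 mm between each pair.

C is a four-legged stool. The seat is a 291×273×36 mm slab whose top surface is at z = 392 mm; four square legs, each 26×26 mm in cross-section, run from the floor (z = 0) to the underside of the seat, each flush with a corner of the seat. Four stretchers, 26 mm wide and 23 mm tall, connect adjacent legs with their undersides at z = 123 mm, each running between the inner faces of the legs it joins and aligned with the legs' outer faces on the other axis.

The bookshelf is on top of the table, centred. Four stools sit around the table at the −y, +y, −x, +x sides.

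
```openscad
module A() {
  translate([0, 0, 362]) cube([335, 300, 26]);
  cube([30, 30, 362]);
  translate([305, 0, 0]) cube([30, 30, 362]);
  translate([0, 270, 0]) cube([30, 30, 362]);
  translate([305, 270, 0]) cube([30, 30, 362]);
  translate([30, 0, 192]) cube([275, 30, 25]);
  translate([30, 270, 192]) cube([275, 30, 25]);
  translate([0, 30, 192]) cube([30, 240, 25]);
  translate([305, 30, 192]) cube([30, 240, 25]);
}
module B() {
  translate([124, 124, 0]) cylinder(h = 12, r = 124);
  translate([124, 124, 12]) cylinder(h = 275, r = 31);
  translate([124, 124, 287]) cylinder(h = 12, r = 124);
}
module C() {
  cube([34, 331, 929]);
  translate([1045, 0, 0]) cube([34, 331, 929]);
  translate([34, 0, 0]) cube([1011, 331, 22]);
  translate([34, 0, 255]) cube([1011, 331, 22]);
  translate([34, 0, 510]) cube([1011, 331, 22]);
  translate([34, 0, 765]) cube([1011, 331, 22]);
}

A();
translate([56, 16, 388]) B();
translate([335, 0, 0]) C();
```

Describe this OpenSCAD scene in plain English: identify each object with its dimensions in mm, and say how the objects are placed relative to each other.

A is a four-legged stool. The seat is a 335×300×26 mm slab whose top surface is at z = 388 mm; four square legs, each 30×30 mm in cross-section, run from the floor (z = 0) to the underside of the seat, each flush with a corner of the seat. Four stretchers, 30 mm wide and 25 mm tall, connect adjacent legs with their undersides at z = 192 mm, each running between the inner faces of the legs it joins and aligned with the legs' outer faces on the other axis.

B is a spool: two coaxial disc flanges of radius 124 mm and thickness 12 mm, joined by a core cylinder of radius 31 mm and height 275 mm. The lower flange rests on z = 0 and the three cylinders share a vertical axis.

C is an open bookshelf. Two side panels, each 34 mm thick, 331 mm deep and 929 mm tall, stand 1079 mm apart (outside-to-outside). Between them sit 4 shelves, each 22 mm thick and 331 mm deep, spanning the full gap between the sides. The bottom shelf rests on the floor (its underside at z = 0) and the clear gap between one shelf's top and the next shelf's underside is 233 mm.

The spool is on top of the stool. The bookshelf is against the stool's +x side, with their −y faces flush.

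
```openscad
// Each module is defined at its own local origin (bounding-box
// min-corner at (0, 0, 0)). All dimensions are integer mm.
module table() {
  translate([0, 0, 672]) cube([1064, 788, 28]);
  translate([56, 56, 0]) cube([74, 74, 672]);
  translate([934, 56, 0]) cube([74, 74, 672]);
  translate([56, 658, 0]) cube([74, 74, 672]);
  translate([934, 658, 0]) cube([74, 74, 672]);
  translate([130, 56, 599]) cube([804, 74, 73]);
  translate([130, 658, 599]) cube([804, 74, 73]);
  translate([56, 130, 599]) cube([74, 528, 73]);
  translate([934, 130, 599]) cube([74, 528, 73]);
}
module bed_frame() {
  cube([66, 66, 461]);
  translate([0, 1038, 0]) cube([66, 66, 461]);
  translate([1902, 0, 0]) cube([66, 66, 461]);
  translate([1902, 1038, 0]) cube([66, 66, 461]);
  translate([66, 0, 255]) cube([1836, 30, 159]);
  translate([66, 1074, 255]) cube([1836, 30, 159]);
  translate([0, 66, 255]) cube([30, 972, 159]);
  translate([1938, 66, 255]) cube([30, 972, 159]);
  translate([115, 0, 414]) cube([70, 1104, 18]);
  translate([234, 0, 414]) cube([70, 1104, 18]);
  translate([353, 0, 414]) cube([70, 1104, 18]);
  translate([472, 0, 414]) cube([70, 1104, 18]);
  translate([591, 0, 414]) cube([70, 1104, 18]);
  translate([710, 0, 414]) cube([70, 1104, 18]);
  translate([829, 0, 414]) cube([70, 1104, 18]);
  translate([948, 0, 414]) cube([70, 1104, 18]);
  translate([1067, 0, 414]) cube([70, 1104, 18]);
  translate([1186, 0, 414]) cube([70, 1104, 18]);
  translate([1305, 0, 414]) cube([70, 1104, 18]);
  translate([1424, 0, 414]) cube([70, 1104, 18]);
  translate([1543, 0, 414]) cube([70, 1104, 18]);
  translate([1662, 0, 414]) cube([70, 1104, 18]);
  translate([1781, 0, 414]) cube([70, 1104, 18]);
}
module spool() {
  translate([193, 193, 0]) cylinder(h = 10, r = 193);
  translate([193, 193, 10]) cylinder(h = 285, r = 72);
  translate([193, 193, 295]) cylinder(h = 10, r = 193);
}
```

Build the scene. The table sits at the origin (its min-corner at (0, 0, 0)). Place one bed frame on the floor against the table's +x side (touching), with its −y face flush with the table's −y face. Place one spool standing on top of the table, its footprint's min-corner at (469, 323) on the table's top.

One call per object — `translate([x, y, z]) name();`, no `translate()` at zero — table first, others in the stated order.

table();
translate([1064, 0, 0]) bed_frame();
translate([469, 323, 700]) spool();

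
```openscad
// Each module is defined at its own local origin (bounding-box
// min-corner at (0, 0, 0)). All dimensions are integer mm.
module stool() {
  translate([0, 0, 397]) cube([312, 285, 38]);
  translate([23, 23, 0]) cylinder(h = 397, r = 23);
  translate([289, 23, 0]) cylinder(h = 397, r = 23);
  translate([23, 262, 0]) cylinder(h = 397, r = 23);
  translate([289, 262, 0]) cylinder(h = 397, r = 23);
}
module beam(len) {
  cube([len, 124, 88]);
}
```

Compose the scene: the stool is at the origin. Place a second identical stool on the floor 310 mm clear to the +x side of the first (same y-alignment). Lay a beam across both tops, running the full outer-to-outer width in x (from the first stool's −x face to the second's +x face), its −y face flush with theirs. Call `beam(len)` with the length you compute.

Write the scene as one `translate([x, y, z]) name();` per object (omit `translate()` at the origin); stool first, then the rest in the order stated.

stool();
translate([622, 0, 0]) stool();
translate([0, 0, 435]) beam(934);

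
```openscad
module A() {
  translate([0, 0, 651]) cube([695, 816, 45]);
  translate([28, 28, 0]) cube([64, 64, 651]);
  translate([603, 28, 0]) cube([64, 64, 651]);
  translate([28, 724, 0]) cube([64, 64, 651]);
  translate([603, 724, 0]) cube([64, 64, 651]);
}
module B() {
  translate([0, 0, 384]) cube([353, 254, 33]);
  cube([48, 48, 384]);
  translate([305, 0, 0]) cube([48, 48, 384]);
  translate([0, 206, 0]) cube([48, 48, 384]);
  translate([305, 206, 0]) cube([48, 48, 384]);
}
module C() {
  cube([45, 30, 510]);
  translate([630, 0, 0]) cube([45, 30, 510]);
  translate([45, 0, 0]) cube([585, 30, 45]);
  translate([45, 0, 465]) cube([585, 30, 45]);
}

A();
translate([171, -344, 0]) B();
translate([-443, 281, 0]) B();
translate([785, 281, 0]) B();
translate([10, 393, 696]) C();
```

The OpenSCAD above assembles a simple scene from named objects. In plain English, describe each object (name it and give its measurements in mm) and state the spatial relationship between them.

A is a table with a 695×816 mm rectangular top, 45 mm thick, top surface at z = 696 mm, supported by four 64×64 mm square legs, each inset 28 mm from the nearest pair of top edges, running from the floor.

B is a simple wooden stool: a rectangular seat 353 mm (x) by 254 mm (y), 33 mm thick, top face at z = 417 mm, on four square legs, each 48×48 mm in cross-section. The legs rest on z = 0, each flush with a corner of the seat.

C is a picture frame with a 585×420 mm rectangular opening (x by z) and a uniform 45 mm border on every side. Frame depth is 30 mm along y. It is built from two vertical stiles running the full outside height and two horizontal rails spanning the gap between the stiles.

Three stools sit around the table at the −y, −x, +x sides. The picture frame is on top of the table, centred.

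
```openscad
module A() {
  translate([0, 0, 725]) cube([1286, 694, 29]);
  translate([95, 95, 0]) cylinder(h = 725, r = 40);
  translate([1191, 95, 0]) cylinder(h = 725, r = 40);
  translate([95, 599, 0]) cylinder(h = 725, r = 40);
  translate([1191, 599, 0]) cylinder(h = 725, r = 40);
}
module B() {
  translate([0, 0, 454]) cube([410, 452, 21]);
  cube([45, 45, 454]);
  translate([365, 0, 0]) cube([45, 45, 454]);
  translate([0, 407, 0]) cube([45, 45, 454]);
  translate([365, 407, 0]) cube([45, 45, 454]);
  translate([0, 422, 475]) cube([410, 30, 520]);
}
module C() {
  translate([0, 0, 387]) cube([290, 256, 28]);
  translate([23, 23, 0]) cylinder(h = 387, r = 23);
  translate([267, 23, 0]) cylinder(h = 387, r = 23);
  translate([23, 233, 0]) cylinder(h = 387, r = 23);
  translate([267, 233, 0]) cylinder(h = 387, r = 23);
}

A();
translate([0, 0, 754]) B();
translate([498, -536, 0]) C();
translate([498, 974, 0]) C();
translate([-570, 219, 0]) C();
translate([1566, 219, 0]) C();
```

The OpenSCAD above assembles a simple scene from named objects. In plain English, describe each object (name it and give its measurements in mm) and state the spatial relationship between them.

A is a table: top 1286 mm (x) × 694 mm (y), 29 mm thick, upper face at z = 754 mm, on four round legs of 80 mm diameter, each leg's bounding box inset 55 mm from the nearest pair of top edges, running from z = 0 to the bottom of the top.

B is a chair. The seat is a 410×452×21 mm slab with its top at z = 475 mm, on four 45×45 mm corner legs (flush with the seat edges, standing on z = 0). A flat backrest 30 mm thick, 520 mm tall, spans the full seat width and rises from the seat top along its +y edge, rear face flush with the rear of the seat.

C is a simple wooden stool: a rectangular seat 290 mm (x) by 256 mm (y), 28 mm thick, top face at z = 415 mm, on four round legs, each 46 mm in diameter. The legs rest on z = 0, each leg's axis is inset half a diameter from the nearest pair of seat edges (so the leg's bounding box is flush with the corner).

The chair is on top of the table. Four stools sit around the table at the −y, +y, −x, +x sides.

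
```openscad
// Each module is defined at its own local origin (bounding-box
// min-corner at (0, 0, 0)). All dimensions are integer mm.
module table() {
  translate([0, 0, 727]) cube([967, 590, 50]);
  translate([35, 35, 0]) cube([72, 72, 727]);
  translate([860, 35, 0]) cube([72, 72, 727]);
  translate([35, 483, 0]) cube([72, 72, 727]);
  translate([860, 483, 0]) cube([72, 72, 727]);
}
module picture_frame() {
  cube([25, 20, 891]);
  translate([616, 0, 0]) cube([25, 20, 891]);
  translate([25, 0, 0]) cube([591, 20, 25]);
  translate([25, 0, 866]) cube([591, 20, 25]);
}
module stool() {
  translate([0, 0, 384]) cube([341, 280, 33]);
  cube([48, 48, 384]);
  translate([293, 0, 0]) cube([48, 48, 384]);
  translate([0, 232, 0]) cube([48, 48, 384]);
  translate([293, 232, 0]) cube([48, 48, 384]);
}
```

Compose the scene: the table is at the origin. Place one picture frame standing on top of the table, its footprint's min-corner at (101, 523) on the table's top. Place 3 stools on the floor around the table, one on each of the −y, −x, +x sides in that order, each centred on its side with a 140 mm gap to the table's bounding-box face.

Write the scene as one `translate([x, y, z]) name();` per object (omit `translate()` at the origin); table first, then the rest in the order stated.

table();
translate([101, 523, 777]) picture_frame();
translate([313, -420, 0]) stool();
translate([-481, 155, 0]) stool();
translate([1107, 155, 0]) stool();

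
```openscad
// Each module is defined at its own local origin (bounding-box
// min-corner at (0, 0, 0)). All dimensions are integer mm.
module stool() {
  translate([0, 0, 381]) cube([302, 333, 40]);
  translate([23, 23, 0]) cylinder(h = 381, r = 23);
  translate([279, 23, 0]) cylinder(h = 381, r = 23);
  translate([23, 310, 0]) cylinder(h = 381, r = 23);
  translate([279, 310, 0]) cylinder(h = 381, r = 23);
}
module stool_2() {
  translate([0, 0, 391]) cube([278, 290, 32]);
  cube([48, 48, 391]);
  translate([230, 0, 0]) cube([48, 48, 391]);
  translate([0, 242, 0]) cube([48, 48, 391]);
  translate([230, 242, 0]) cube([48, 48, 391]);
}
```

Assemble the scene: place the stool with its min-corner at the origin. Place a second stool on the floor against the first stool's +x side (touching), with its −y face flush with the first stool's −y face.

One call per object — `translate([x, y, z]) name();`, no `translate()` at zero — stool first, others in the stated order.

stool();
translate([302, 0, 0]) stool_2();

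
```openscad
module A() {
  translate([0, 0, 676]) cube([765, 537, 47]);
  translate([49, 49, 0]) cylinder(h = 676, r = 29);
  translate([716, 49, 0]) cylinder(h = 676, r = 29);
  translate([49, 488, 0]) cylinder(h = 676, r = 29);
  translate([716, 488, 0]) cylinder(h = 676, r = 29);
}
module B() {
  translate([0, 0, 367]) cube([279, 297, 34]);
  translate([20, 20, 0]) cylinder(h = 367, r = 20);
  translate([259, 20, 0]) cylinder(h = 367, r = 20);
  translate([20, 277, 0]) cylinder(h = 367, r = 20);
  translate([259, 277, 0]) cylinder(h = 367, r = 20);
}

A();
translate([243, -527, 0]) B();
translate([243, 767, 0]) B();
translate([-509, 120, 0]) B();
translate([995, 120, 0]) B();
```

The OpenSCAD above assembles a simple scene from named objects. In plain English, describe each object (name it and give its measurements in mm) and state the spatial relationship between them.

A is a table with a 765×537 mm rectangular top, 47 mm thick, top surface at z = 723 mm, supported by four round legs of 58 mm diameter, each leg's bounding box inset 20 mm from the nearest pair of top edges, running from the floor.

B is a four-legged stool. The seat is 279×297 mm, 34 mm thick, top at z = 401 mm. It stands on four round legs, each 40 mm in diameter, from z = 0 to the seat underside, each leg's axis is inset half a diameter from the nearest pair of seat edges (so the leg's bounding box is flush with the corner).

Four stools sit around the table at the −y, +y, −x, +x sides.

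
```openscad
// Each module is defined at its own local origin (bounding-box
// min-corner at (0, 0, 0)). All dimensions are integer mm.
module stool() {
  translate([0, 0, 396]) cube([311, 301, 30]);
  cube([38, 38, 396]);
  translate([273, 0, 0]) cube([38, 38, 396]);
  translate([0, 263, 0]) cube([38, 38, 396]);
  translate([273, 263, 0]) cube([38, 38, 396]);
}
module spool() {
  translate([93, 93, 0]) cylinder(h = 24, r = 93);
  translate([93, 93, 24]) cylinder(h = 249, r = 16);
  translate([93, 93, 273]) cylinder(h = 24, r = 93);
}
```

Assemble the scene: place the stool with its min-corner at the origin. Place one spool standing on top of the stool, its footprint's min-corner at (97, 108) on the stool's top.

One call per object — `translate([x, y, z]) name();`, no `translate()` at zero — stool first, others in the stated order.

stool();
translate([97, 108, 426]) spool();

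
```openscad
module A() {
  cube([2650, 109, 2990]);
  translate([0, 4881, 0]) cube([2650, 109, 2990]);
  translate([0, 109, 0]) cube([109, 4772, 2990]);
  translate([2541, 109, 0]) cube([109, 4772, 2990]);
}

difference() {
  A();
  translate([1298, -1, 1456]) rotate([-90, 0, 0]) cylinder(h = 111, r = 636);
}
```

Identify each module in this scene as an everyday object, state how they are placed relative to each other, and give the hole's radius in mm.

The subtracted cylinder has r = 636 mm.

A is a house frame. The house frame has a circular hole through its front wall. The hole's radius is 636 mm.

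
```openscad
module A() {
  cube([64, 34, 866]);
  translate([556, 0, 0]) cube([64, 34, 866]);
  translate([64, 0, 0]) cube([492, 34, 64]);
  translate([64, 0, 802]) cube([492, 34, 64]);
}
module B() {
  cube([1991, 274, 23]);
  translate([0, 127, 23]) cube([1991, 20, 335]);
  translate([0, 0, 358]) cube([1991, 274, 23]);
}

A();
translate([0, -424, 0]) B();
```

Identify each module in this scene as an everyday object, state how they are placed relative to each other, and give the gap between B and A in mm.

A is a picture frame. B is an I-beam. The I-beam is on the floor beside the picture frame on its −y side. The gap between the I-beam and the picture frame is 150 mm.

The I-beam's nearest face is 150 mm from the picture frame's −y face.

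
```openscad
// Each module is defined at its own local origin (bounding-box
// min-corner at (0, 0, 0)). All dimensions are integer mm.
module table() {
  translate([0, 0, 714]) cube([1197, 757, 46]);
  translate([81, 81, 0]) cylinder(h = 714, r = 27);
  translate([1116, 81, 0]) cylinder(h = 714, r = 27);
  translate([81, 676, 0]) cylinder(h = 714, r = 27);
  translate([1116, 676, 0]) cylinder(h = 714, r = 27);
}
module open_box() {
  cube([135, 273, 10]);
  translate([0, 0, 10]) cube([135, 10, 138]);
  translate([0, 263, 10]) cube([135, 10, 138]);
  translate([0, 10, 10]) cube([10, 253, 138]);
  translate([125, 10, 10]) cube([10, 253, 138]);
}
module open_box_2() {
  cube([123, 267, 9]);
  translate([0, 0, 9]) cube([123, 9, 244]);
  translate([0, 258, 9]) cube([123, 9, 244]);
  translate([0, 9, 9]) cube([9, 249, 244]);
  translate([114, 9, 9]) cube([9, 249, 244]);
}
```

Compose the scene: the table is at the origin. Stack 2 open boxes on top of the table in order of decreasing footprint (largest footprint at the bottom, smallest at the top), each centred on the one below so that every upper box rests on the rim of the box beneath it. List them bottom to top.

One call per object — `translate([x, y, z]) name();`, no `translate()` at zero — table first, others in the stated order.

table();
translate([531, 242, 760]) open_box();
translate([537, 245, 908]) open_box_2();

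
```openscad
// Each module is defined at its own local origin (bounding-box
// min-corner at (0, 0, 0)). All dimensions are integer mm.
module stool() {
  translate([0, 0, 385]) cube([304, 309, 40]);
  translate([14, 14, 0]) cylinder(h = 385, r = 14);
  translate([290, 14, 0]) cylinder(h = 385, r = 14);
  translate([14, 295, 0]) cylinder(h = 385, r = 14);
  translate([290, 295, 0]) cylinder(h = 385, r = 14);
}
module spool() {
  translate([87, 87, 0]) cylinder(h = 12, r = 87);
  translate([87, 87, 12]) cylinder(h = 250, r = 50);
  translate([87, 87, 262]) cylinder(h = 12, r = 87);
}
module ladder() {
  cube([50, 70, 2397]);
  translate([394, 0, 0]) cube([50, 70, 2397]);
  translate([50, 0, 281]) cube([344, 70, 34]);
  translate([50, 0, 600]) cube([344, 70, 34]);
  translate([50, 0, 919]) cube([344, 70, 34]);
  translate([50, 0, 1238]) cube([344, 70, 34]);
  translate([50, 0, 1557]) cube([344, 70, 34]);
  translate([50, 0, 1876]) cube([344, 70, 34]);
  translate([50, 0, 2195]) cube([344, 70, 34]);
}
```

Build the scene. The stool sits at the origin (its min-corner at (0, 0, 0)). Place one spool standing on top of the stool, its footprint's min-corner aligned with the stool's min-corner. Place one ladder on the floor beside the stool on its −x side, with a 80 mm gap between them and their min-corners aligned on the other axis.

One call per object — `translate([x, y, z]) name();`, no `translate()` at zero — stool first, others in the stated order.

stool();
translate([0, 0, 425]) spool();
translate([-524, 0, 0]) ladder();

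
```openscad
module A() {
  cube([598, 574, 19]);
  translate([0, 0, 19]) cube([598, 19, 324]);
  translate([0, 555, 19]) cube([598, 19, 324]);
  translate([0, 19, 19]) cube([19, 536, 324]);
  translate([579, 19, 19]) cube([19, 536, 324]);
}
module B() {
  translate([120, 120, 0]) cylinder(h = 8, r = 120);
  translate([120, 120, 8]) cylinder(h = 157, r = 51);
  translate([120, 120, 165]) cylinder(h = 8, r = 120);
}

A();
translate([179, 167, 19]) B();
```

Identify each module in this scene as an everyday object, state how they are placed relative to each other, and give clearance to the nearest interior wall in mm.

A is an open box. B is a spool. The spool sits inside the open box, centred. The clearance to the nearest interior wall is 148 mm.

Clearances: x = 160, y = 148; minimum 148 mm.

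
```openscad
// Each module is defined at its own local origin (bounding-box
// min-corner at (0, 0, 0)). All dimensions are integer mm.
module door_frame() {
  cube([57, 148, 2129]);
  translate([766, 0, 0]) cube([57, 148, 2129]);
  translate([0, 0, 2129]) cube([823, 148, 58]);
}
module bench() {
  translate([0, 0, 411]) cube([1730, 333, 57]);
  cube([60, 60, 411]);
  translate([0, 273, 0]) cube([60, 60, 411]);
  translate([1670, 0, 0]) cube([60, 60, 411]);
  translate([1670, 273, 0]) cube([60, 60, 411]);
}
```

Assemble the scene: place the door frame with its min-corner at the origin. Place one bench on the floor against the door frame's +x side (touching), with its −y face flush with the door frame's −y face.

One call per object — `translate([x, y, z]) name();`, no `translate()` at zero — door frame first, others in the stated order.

door_frame();
translate([823, 0, 0]) bench();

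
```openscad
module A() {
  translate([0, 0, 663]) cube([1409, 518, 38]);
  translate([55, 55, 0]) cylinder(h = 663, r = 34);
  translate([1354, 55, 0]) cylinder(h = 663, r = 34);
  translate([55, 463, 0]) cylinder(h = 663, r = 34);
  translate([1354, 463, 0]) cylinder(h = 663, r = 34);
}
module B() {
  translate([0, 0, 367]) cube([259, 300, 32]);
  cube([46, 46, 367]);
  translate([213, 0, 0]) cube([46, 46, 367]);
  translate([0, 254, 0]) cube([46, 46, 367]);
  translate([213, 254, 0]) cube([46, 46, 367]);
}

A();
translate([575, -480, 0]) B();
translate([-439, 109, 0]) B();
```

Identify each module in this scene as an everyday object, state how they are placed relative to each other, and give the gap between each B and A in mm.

Each stool's nearest face is 180 mm from the table's bounding box.

A is a table. B is a stool. Two stools sit around the table at the −y, −x sides. The gap between each stool and the table is 180 mm.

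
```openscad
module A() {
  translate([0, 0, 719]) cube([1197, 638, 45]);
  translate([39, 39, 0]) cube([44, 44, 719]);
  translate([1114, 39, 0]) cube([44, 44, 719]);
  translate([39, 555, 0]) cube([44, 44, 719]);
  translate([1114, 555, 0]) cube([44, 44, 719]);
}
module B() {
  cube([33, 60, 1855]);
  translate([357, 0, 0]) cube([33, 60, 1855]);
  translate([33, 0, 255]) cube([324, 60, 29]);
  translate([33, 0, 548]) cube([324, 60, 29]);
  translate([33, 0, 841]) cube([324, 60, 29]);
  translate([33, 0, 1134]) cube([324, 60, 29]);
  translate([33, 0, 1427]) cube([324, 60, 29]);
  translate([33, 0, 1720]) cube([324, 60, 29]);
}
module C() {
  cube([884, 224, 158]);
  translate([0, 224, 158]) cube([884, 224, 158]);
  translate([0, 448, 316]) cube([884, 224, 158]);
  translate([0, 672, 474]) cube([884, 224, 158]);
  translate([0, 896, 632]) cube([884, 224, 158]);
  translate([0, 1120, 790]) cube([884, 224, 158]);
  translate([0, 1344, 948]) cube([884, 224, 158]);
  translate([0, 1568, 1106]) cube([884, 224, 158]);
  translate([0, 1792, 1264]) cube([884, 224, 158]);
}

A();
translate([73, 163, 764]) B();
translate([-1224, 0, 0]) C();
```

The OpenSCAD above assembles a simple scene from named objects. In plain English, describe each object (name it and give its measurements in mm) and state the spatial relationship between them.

A is a table with a 1197×638 mm rectangular top, 45 mm thick, top surface at z = 764 mm, supported by four 44×44 mm square legs, each inset 39 mm from the nearest pair of top edges, running from the floor.

B is a straight ladder. Two 33×60 mm vertical rails, 1855 mm tall, stand 390 mm apart (outside-to-outside) with their front faces coplanar on the −y side. 6 rungs, each 60 mm deep and 29 mm tall, span between the inner faces of the rails, front faces flush with the rails. The lowest rung's underside is at z = 255 mm and rungs are spaced 293 mm apart (underside to underside).

C is a straight staircase of 9 solid steps. Each step is 884 mm wide (x), 224 mm deep (y, the going) and 158 mm tall (the rise). The first step rests on the floor; each subsequent step sits one going further in +y and one rise higher in +z, directly behind and above the previous step with no overlap.

The ladder is on top of the table. The staircase is on the floor beside the table on its −x side.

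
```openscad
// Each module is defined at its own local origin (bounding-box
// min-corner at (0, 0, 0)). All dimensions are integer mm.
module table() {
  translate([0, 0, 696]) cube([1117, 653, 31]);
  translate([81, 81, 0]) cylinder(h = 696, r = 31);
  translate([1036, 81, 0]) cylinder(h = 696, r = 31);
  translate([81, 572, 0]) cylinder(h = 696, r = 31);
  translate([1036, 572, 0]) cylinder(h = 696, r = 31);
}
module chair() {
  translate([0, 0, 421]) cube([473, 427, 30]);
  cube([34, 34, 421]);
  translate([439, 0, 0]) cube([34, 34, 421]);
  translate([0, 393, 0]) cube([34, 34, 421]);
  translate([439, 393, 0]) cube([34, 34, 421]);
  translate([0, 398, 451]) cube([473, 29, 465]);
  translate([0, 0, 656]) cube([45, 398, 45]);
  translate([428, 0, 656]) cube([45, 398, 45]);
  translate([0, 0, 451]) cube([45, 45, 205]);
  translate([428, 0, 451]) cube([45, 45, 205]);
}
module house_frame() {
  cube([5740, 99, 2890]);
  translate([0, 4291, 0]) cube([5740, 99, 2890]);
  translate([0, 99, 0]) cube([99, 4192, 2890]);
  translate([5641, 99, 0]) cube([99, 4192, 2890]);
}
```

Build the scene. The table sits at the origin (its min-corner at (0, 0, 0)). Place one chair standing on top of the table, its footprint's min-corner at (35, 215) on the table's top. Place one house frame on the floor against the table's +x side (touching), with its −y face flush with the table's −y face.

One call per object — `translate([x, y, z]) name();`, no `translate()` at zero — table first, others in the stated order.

table();
translate([35, 215, 727]) chair();
translate([1117, 0, 0]) house_frame();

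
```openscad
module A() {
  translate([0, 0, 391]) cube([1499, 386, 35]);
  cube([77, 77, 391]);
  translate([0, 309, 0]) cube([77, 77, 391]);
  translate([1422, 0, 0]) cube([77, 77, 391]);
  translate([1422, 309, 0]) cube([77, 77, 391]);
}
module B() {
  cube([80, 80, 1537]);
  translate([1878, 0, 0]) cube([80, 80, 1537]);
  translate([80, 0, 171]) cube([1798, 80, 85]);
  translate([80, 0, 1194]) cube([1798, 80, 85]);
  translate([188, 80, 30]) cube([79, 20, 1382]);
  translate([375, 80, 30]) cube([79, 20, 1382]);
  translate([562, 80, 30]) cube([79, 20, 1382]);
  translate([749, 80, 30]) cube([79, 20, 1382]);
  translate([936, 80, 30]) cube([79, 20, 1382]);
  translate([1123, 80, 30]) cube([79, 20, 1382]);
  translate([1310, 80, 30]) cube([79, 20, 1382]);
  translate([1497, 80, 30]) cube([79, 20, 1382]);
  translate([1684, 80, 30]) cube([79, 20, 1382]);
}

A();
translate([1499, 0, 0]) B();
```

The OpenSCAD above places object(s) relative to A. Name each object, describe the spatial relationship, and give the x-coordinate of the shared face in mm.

The bench's +x face and the fence section's −x face are both at x = 1499 mm.

A is a bench. B is a fence section. The fence section is against the bench's +x side, with their −y faces flush. The x-coordinate of the shared face is 1499 mm.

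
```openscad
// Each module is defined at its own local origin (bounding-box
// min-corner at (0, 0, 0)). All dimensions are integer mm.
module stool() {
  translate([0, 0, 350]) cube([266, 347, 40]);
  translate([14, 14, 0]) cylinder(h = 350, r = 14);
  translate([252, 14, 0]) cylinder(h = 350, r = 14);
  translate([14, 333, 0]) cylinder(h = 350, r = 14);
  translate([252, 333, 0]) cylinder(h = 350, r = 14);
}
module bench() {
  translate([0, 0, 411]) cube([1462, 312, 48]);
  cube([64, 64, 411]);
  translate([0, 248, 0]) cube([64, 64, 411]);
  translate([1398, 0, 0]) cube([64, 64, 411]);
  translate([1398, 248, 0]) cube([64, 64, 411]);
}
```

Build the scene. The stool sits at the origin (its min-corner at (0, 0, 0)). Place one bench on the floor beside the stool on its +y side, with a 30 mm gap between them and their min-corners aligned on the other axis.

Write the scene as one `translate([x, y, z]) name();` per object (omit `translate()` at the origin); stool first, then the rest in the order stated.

stool();
translate([0, 377, 0]) bench();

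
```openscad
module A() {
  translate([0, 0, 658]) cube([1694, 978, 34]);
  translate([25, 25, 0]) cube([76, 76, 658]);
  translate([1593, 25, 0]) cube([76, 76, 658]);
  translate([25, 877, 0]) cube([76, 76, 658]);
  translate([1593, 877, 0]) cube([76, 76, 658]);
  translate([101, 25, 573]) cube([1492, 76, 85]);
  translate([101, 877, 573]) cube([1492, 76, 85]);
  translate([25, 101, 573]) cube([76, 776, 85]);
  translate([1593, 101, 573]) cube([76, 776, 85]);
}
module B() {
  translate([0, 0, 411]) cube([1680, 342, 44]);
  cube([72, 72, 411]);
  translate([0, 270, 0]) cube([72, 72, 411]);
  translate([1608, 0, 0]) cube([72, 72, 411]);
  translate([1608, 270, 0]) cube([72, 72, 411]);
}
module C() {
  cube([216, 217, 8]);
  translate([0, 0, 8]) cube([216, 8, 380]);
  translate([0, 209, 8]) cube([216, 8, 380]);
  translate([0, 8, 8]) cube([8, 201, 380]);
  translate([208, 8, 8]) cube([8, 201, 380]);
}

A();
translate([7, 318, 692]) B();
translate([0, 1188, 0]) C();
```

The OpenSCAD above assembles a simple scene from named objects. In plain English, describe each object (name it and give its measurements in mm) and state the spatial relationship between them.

A is a table with a 1694×978 mm rectangular top, 34 mm thick, top surface at z = 692 mm, supported by four 76×76 mm square legs, each inset 25 mm from the nearest pair of top edges, running from the floor. Four apron rails, 76 mm thick and 85 mm tall, run between adjacent legs with their top edges flush with the underside of the top and their outer faces flush with the legs' outer faces.

B is a bench: a 1680×342 mm seat slab, 44 mm thick, top at z = 455 mm, on four 72×72 mm square legs flush with the seat corners and standing on z = 0.

C is an open storage box with external size 216×217×388 mm and wall thickness 8 mm (the base is also 8 mm thick). The base covers the whole footprint; the four walls stand on the base, with the y-facing walls full-width and the x-facing walls fitting between their inner faces.

The bench is on top of the table, centred. The open box is on the floor beside the table on its +y side.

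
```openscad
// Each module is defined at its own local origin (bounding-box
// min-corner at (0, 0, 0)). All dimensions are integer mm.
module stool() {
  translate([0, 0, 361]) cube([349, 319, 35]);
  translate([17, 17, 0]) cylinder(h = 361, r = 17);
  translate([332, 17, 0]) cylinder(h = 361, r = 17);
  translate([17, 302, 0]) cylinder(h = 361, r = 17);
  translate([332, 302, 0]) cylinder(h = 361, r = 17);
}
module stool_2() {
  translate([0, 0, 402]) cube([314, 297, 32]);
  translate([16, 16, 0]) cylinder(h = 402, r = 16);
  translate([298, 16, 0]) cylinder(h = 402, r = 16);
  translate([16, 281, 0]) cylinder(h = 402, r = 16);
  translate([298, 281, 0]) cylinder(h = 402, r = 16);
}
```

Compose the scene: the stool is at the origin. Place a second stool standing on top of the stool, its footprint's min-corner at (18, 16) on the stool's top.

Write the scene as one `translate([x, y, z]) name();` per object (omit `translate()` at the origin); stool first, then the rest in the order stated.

stool();
translate([18, 16, 396]) stool_2();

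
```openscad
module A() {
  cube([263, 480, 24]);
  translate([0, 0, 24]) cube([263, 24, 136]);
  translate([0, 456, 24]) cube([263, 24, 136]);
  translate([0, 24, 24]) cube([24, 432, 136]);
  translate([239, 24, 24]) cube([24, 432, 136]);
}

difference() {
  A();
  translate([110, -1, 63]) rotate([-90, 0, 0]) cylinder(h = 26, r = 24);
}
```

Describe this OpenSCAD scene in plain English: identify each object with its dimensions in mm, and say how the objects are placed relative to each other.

A is an open-topped rectangular box: outside dimensions 263×480×160 mm, with a uniform wall and base thickness of 24 mm. The base is a full 263×480 slab on the floor; four walls sit on top of the base. The front and back walls (the −y and +y sides) span the full width; the two side walls fit between them.

The open box has a circular hole of radius 24 mm through its front wall, centred at (x = 110, z = 63).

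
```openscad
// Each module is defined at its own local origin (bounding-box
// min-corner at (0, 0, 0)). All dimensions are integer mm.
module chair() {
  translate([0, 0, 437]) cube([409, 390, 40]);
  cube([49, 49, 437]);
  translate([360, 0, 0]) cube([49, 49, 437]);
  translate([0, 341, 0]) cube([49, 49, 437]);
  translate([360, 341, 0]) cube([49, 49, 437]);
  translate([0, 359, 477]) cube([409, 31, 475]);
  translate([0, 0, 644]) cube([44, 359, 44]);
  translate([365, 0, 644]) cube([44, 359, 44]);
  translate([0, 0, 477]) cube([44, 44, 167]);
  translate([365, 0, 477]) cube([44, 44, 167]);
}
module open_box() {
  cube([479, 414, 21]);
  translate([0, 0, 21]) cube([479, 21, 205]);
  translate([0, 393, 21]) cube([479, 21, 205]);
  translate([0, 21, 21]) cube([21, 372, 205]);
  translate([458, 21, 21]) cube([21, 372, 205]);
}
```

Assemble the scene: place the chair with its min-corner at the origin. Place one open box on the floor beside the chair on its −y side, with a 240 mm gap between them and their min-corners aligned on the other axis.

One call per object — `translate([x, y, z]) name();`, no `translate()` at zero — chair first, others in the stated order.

chair();
translate([0, -654, 0]) open_box();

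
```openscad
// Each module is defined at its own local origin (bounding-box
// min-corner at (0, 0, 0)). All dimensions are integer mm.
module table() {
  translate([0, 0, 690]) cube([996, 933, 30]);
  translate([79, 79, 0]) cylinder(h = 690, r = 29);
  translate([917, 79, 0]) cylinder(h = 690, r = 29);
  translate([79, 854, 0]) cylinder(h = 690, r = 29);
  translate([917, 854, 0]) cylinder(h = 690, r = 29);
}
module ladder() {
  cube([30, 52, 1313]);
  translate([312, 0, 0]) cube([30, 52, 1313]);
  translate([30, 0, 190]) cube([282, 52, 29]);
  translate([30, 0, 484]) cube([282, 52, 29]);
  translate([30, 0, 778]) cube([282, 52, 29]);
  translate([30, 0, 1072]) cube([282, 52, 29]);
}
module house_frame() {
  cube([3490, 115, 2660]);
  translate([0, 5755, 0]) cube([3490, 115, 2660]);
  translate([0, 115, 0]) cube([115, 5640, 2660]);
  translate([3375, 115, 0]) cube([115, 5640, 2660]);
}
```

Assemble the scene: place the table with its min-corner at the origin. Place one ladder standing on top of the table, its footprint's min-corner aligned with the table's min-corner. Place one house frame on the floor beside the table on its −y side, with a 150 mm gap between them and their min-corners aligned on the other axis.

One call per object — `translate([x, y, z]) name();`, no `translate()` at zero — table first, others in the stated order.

table();
translate([0, 0, 720]) ladder();
translate([0, -6020, 0]) house_frame();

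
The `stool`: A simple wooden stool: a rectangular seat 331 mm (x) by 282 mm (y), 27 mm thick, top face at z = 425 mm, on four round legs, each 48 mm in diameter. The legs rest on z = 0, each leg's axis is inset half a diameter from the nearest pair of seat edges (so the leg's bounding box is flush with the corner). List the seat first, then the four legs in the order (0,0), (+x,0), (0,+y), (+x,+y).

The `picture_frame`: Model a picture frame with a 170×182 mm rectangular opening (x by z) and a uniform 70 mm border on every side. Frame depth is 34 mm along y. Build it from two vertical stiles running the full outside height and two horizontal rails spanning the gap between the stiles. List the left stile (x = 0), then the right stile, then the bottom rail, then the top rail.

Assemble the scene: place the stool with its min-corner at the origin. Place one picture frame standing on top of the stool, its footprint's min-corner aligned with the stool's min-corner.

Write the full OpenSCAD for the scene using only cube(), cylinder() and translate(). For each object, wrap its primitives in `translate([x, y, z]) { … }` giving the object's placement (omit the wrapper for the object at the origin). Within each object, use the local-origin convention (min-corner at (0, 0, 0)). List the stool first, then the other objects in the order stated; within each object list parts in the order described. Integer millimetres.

translate([0, 0, 398]) cube([331, 282, 27]);
translate([24, 24, 0]) cylinder(h = 398, r = 24);
translate([307, 24, 0]) cylinder(h = 398, r = 24);
translate([24, 258, 0]) cylinder(h = 398, r = 24);
translate([307, 258, 0]) cylinder(h = 398, r = 24);
translate([0, 0, 425]) {
  cube([70, 34, 322]);
  translate([240, 0, 0]) cube([70, 34, 322]);
  translate([70, 0, 0]) cube([170, 34, 70]);
  translate([70, 0, 252]) cube([170, 34, 70]);
}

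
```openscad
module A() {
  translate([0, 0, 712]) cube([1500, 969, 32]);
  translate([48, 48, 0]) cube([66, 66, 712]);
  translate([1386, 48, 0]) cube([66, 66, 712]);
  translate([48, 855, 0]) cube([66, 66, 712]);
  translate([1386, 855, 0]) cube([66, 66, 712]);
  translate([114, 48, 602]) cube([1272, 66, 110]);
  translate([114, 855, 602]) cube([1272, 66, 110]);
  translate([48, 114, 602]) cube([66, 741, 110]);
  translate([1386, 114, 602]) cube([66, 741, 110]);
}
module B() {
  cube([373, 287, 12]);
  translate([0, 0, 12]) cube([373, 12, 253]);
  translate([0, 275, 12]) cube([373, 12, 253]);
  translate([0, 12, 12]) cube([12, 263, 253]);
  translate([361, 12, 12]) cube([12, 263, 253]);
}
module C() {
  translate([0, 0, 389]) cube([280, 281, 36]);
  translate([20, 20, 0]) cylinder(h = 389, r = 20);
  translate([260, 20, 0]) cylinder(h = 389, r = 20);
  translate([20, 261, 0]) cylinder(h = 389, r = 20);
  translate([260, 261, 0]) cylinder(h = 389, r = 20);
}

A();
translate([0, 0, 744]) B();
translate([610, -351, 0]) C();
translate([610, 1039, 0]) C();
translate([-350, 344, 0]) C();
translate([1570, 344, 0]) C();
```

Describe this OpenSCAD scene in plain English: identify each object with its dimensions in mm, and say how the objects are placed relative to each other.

A is a rectangular dining table. The top is 1500×969×32 mm with its upper surface at z = 744 mm. It stands on four 66×66 mm square legs, each inset 48 mm from the nearest pair of top edges, running from the floor to the underside of the top. Four apron rails, 66 mm thick and 110 mm tall, run between adjacent legs with their top edges flush with the underside of the top and their outer faces flush with the legs' outer faces.

B is an open storage box with external size 373×287×265 mm and wall thickness 12 mm (the base is also 12 mm thick). The base covers the whole footprint; the four walls stand on the base, with the y-facing walls full-width and the x-facing walls fitting between their inner faces.

C is a four-legged stool. The seat is 280×281 mm, 36 mm thick, top at z = 425 mm. It stands on four round legs, each 40 mm in diameter, from z = 0 to the seat underside, each leg's axis is inset half a diameter from the nearest pair of seat edges (so the leg's bounding box is flush with the corner).

The open box is on top of the table. Four stools sit around the table at the −y, +y, −x, +x sides.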